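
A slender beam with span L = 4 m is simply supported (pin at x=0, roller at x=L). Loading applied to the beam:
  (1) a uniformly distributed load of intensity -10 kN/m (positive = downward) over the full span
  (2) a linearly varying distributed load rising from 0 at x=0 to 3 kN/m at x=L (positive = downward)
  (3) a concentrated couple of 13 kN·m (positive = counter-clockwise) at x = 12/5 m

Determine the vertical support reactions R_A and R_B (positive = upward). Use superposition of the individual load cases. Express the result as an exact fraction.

R_A = -59/4 kN, R_B = -77/4 kN

Load 1 — uniform load w=-10 kN/m over full span:
  R_A = wL/2 = (-10)·4/2 = -20 kN
  R_B = wL/2 = (-10)·4/2 = -20 kN
Load 2 — triangular load w₀=3 kN/m (0→w₀ over full span):
  R_A = w₀L/6 = 3·4/6 = 2 kN
  R_B = w₀L/3 = 3·4/3 = 4 kN
Load 3 — applied couple M₀=13 kN·m at a=12/5 m (b=L-a=8/5):
  R_A = M₀/L = 13/4 kN
  R_B = -M₀/L = -13/4 kN
Superposition: R_A = -59/4 kN, R_B = -77/4 kN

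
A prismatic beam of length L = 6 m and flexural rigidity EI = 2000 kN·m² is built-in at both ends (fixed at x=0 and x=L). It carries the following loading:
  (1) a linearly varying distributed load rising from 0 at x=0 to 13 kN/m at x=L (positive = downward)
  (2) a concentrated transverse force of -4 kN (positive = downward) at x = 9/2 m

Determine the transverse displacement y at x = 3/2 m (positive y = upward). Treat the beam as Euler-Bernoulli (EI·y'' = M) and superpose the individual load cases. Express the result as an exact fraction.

Load 1 — triangular load w₀=13 kN/m (0→w₀ over full span):
  y_1 = -w₀x²(L-x)²(x+2L)/(120LEI) = -13·(3/2)²·(6-(3/2))²·((3/2)+2·6)/(120·6·2000) = -28431/5120000 m
Load 2 — point force P=-4 kN at a=9/2 m (b=L-a=3/2):
  y_2 = -Pb²x²(3aL-(3a+b)x)/(6L³EI)  [x≤a] = -(-4)·(3/2)²·(3/2)²·(3·(9/2)·6-(3·(9/2)+(3/2))·(3/2))/(6·6³·2000) = 117/256000 m
Superposition: y = Σ y_i = -26091/5120000 m ≈ -0.005096 m

y(3/2) = -26091/5120000 m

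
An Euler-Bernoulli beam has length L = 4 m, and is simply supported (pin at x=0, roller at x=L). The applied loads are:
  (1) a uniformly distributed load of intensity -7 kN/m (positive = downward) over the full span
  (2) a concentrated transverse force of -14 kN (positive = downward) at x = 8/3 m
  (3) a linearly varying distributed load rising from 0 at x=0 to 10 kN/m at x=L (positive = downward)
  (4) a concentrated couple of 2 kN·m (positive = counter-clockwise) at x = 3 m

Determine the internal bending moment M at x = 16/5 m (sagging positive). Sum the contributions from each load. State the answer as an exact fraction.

M(16/5) = -686/75 kN·m

Load 1 — uniform load w=-7 kN/m over full span:
  M_1 = wx(L-x)/2 = (-7)·(16/5)·(4-(16/5))/2 = -224/25 kN·m
Load 2 — point force P=-14 kN at a=8/3 m (b=L-a=4/3):
  M_2 = Pa(L-x)/L  [x>a] = (-14)·(8/3)·(4-(16/5))/4 = -112/15 kN·m
Load 3 — triangular load w₀=10 kN/m (0→w₀ over full span):
  M_3 = w₀Lx/6 - w₀x³/(6L) = 10·4·(16/5)/6 - 10·(16/5)³/(6·4) = 192/25 kN·m
Load 4 — applied couple M₀=2 kN·m at a=3 m (b=L-a=1):
  M_4 = M₀x/L - M₀  [x>a] = 2·(16/5)/4 - 2 = -2/5 kN·m
Superposition: M = Σ M_i = -686/75 kN·m ≈ -9.146667 kN·m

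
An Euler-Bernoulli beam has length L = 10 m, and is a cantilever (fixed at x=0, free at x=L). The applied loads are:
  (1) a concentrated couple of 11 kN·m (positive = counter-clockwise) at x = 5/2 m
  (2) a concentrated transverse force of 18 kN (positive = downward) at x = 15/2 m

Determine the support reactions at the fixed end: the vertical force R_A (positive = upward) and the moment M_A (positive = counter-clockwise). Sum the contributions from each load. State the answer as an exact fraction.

R_A = 18 kN, M_A = 124 kN·m

Load 1 — applied couple M₀=11 kN·m at a=5/2 m (b=L-a=15/2):
  R_A = 0 kN
  M_A = -M₀ = -11 kN·m
Load 2 — point force P=18 kN at a=15/2 m (b=L-a=5/2):
  R_A = P = 18 kN
  M_A = Pa = 18·(15/2) = 135 kN·m
Superposition: R_A = 18 kN, M_A = 124 kN·m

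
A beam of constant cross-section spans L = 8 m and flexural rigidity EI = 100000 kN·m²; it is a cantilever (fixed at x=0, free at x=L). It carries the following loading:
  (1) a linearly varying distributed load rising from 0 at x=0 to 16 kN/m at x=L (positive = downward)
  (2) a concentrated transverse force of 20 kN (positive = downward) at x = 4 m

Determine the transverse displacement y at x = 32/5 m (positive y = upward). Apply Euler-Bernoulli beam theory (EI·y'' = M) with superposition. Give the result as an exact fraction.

y(32/5) = -7593644/146484375 m

Load 1 — triangular load w₀=16 kN/m (0→w₀ over full span):
  y_1 = (w₀Lx³/12-w₀L²x²/6-w₀x⁵/(120L))/EI = (16·8·(32/5)³/12-16·8²·(32/5)²/6-16·(32/5)⁵/(120·8))/100000 = -6406144/146484375 m
Load 2 — point force P=20 kN at a=4 m (b=L-a=4):
  y_2 = -Pa²(3x-a)/(6EI)  [x>a] = -20·4²·(3·(32/5)-4)/(6·100000) = -76/9375 m
Superposition: y = Σ y_i = -7593644/146484375 m ≈ -0.051839 m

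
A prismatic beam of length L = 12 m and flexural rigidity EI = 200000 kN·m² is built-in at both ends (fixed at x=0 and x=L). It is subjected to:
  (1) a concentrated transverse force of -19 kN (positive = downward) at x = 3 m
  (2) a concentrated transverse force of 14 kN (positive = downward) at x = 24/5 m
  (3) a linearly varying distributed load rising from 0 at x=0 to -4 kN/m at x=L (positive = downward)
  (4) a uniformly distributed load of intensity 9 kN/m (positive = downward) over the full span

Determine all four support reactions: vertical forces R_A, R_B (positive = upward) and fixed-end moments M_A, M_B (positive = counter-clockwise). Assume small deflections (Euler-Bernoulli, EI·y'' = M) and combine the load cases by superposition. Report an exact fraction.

Load 1 — point force P=-19 kN at a=3 m (b=L-a=9):
  R_A = Pb²(3a+b)/L³ = (-19)·9²·(3·3+9)/12³ = -513/32 kN
  M_A = Pab²/L² = (-19)·3·9²/12² = -513/16 kN·m
  R_B = Pa²(a+3b)/L³ = (-19)·3²·(3+3·9)/12³ = -95/32 kN
  M_B = -Pa²b/L² = -(-19)·3²·9/12² = 171/16 kN·m
Load 2 — point force P=14 kN at a=24/5 m (b=L-a=36/5):
  R_A = Pb²(3a+b)/L³ = 14·(36/5)²·(3·(24/5)+(36/5))/12³ = 1134/125 kN
  M_A = Pab²/L² = 14·(24/5)·(36/5)²/12² = 3024/125 kN·m
  R_B = Pa²(a+3b)/L³ = 14·(24/5)²·((24/5)+3·(36/5))/12³ = 616/125 kN
  M_B = -Pa²b/L² = -14·(24/5)²·(36/5)/12² = -2016/125 kN·m
Load 3 — triangular load w₀=-4 kN/m (0→w₀ over full span):
  R_A = 3w₀L/20 = 3·(-4)·12/20 = -36/5 kN
  M_A = w₀L²/30 = (-4)·12²/30 = -96/5 kN·m
  R_B = 7w₀L/20 = 7·(-4)·12/20 = -84/5 kN
  M_B = -w₀L²/20 = -(-4)·12²/20 = 144/5 kN·m
Load 4 — uniform load w=9 kN/m over full span:
  R_A = wL/2 = 9·12/2 = 54 kN
  M_A = wL²/12 = 9·12²/12 = 108 kN·m
  R_B = wL/2 = 9·12/2 = 54 kN
  M_B = -wL²/12 = -9·12²/12 = -108 kN·m
Superposition: R_A = 159363/4000 kN, M_A = 161859/2000 kN·m, R_B = 156637/4000 kN, M_B = -169281/2000 kN·m

R_A = 159363/4000 kN, M_A = 161859/2000 kN·m, R_B = 156637/4000 kN, M_B = -169281/2000 kN·m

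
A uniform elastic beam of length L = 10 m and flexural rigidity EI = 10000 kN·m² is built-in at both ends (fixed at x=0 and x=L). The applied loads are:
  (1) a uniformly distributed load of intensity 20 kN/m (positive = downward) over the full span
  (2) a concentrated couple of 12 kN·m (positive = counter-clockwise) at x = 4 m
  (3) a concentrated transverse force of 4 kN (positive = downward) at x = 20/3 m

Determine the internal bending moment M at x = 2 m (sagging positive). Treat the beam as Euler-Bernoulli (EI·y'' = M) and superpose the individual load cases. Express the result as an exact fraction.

Load 1 — uniform load w=20 kN/m over full span:
  M_1 = wLx/2 - wL²/12 - wx²/2 = 20·10·2/2 - 20·10²/12 - 20·2²/2 = -20/3 kN·m
Load 2 — applied couple M₀=12 kN·m at a=4 m (b=L-a=6):
  M_2 = R_Ax - M_A  [x≤a] with R_A=216/125, M_A=36/25 = (216/125)·2 - (36/25) = 252/125 kN·m
Load 3 — point force P=4 kN at a=20/3 m (b=L-a=10/3):
  M_3 = Pb²(3a+b)x/L³ - Pab²/L²  [x≤a] = 4·(10/3)²·(3·(20/3)+(10/3))·2/10³ - 4·(20/3)·(10/3)²/10² = -8/9 kN·m
Superposition: M = Σ M_i = -6232/1125 kN·m ≈ -5.539556 kN·m

M(2) = -6232/1125 kN·m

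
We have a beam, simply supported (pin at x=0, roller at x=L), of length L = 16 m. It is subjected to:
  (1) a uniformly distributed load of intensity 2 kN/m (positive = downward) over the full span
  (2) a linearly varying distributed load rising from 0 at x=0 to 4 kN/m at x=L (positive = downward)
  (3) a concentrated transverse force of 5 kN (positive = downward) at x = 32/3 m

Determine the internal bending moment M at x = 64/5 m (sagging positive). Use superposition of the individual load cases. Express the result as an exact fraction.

Load 1 — uniform load w=2 kN/m over full span:
  M_1 = wx(L-x)/2 = 2·(64/5)·(16-(64/5))/2 = 1024/25 kN·m
Load 2 — triangular load w₀=4 kN/m (0→w₀ over full span):
  M_2 = w₀Lx/6 - w₀x³/(6L) = 4·16·(64/5)/6 - 4·(64/5)³/(6·16) = 6144/125 kN·m
Load 3 — point force P=5 kN at a=32/3 m (b=L-a=16/3):
  M_3 = Pa(L-x)/L  [x>a] = 5·(32/3)·(16-(64/5))/16 = 32/3 kN·m
Superposition: M = Σ M_i = 37792/375 kN·m ≈ 100.778667 kN·m

M(64/5) = 37792/375 kN·m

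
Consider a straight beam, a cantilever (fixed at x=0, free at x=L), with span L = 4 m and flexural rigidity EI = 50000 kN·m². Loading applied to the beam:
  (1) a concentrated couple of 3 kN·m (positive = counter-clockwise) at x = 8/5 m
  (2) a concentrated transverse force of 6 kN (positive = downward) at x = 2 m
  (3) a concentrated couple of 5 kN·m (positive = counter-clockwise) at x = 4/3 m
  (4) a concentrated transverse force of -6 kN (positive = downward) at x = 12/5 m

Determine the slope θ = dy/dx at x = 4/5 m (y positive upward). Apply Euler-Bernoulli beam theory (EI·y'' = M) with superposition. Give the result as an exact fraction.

θ(4/5) = 13/78125 rad

Load 1 — applied couple M₀=3 kN·m at a=8/5 m (b=L-a=12/5):
  θ_1 = M₀x/EI  [x≤a] = 3·(4/5)/50000 = 3/62500 rad
Load 2 — point force P=6 kN at a=2 m (b=L-a=2):
  θ_2 = -Px(2a-x)/(2EI)  [x≤a] = -6·(4/5)·(2·2-(4/5))/(2·50000) = -12/78125 rad
Load 3 — applied couple M₀=5 kN·m at a=4/3 m (b=L-a=8/3):
  θ_3 = M₀x/EI  [x≤a] = 5·(4/5)/50000 = 1/12500 rad
Load 4 — point force P=-6 kN at a=12/5 m (b=L-a=8/5):
  θ_4 = -Px(2a-x)/(2EI)  [x≤a] = -(-6)·(4/5)·(2·(12/5)-(4/5))/(2·50000) = 3/15625 rad
Superposition: θ = Σ θ_i = 13/78125 rad ≈ 0.000166 rad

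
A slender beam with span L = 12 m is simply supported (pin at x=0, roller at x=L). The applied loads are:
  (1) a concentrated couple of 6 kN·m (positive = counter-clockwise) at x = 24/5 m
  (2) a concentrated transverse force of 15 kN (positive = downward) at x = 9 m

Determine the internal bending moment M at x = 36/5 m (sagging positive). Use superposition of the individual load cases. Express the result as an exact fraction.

M(36/5) = 123/5 kN·m

Load 1 — applied couple M₀=6 kN·m at a=24/5 m (b=L-a=36/5):
  M_1 = M₀x/L - M₀  [x>a] = 6·(36/5)/12 - 6 = -12/5 kN·m
Load 2 — point force P=15 kN at a=9 m (b=L-a=3):
  M_2 = Pbx/L  [x≤a] = 15·3·(36/5)/12 = 27 kN·m
Superposition: M = Σ M_i = 123/5 kN·m ≈ 24.600000 kN·m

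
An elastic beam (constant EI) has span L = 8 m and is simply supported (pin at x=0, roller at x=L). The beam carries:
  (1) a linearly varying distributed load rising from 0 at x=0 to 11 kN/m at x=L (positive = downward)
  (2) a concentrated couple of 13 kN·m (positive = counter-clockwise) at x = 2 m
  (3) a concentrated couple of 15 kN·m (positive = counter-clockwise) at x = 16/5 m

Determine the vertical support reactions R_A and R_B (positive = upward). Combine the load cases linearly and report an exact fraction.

R_A = 109/6 kN, R_B = 155/6 kN

Load 1 — triangular load w₀=11 kN/m (0→w₀ over full span):
  R_A = w₀L/6 = 11·8/6 = 44/3 kN
  R_B = w₀L/3 = 11·8/3 = 88/3 kN
Load 2 — applied couple M₀=13 kN·m at a=2 m (b=L-a=6):
  R_A = M₀/L = 13/8 kN
  R_B = -M₀/L = -13/8 kN
Load 3 — applied couple M₀=15 kN·m at a=16/5 m (b=L-a=24/5):
  R_A = M₀/L = 15/8 kN
  R_B = -M₀/L = -15/8 kN
Superposition: R_A = 109/6 kN, R_B = 155/6 kN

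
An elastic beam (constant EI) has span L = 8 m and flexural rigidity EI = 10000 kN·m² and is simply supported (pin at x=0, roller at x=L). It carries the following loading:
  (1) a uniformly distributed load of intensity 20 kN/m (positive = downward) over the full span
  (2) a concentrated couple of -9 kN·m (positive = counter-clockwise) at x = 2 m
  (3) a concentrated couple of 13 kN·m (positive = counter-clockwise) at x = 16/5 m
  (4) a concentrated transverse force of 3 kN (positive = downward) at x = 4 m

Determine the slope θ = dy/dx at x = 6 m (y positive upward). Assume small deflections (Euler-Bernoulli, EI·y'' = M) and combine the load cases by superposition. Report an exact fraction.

θ(6) = 30407/1000000 rad

Load 1 — uniform load w=20 kN/m over full span:
  θ_1 = -w(L³-6Lx²+4x³)/(24EI) = -20·(8³-6·8·6²+4·6³)/(24·10000) = 11/375 rad
Load 2 — applied couple M₀=-9 kN·m at a=2 m (b=L-a=6):
  θ_2 = (M₀x²/(2L)-M₀(x-a)+C₁)/EI  [x>a] with C₁=M₀(3b²-L²)/(6L)=-33/4 = ((-9)·6²/(2·8)-(-9)·(6-2)+(-33/4))/10000 = 3/4000 rad
Load 3 — applied couple M₀=13 kN·m at a=16/5 m (b=L-a=24/5):
  θ_3 = (M₀x²/(2L)-M₀(x-a)+C₁)/EI  [x>a] with C₁=M₀(3b²-L²)/(6L)=104/75 = (13·6²/(2·8)-13·(6-(16/5))+(104/75))/10000 = -1729/3000000 rad
Load 4 — point force P=3 kN at a=4 m (b=L-a=4):
  θ_4 = -Pa(2L²-6Lx+3x²+a²)/(6LEI)  [x>a] = -3·4·(2·8²-6·8·6+3·6²+4²)/(6·8·10000) = 9/10000 rad
Superposition: θ = Σ θ_i = 30407/1000000 rad ≈ 0.030407 rad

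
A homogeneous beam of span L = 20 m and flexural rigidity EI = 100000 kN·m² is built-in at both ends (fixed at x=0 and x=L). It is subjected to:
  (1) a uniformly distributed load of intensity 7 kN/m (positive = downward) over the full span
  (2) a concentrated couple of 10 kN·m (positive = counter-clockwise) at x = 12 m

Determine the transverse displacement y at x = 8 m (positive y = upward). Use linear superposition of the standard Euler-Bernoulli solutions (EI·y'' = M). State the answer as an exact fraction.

y(8) = -2132/78125 m

Load 1 — uniform load w=7 kN/m over full span:
  y_1 = -wx²(L-x)²/(24EI) = -7·8²·(20-8)²/(24·100000) = -84/3125 m
Load 2 — applied couple M₀=10 kN·m at a=12 m (b=L-a=8):
  y_2 = (R_Ax³/6 - M_Ax²/2)/EI  [x≤a] with R_A=18/25, M_A=16/5 = ((18/25)·8³/6 - (16/5)·8²/2)/100000 = -32/78125 m
Superposition: y = Σ y_i = -2132/78125 m ≈ -0.027290 m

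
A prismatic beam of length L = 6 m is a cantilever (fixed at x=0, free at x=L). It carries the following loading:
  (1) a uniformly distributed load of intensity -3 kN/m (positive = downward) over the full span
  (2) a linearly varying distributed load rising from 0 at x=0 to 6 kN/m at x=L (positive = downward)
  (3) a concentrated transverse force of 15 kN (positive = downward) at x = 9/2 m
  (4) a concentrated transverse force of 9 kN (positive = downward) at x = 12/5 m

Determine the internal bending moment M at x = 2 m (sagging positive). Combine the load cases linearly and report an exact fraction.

M(2) = -1633/30 kN·m

Load 1 — uniform load w=-3 kN/m over full span:
  M_1 = -w(L-x)²/2 = -(-3)·(6-2)²/2 = 24 kN·m
Load 2 — triangular load w₀=6 kN/m (0→w₀ over full span):
  M_2 = w₀Lx/2 - w₀L²/3 - w₀x³/(6L) = 6·6·2/2 - 6·6²/3 - 6·2³/(6·6) = -112/3 kN·m
Load 3 — point force P=15 kN at a=9/2 m (b=L-a=3/2):
  M_3 = -P(a-x)  [x≤a] = -15·((9/2)-2) = -75/2 kN·m
Load 4 — point force P=9 kN at a=12/5 m (b=L-a=18/5):
  M_4 = -P(a-x)  [x≤a] = -9·((12/5)-2) = -18/5 kN·m
Superposition: M = Σ M_i = -1633/30 kN·m ≈ -54.433333 kN·m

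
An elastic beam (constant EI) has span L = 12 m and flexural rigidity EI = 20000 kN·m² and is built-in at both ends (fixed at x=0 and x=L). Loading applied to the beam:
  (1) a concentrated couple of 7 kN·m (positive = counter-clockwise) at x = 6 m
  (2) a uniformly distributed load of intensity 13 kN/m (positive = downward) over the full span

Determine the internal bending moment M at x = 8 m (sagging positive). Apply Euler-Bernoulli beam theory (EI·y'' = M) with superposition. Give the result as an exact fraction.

M(8) = 201/4 kN·m

Load 1 — applied couple M₀=7 kN·m at a=6 m (b=L-a=6):
  M_1 = R_Ax - M_A - M₀  [x>a] with R_A=7/8, M_A=7/4 = (7/8)·8 - (7/4) - 7 = -7/4 kN·m
Load 2 — uniform load w=13 kN/m over full span:
  M_2 = wLx/2 - wL²/12 - wx²/2 = 13·12·8/2 - 13·12²/12 - 13·8²/2 = 52 kN·m
Superposition: M = Σ M_i = 201/4 kN·m ≈ 50.250000 kN·m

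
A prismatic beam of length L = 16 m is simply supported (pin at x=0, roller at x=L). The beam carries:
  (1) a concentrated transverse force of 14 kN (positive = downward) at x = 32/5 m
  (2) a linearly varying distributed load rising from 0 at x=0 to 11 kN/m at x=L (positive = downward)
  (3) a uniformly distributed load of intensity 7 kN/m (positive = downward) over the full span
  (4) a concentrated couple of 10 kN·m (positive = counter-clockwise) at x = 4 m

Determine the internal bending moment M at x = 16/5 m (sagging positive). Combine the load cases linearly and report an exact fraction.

M(16/5) = 32794/125 kN·m

Load 1 — point force P=14 kN at a=32/5 m (b=L-a=48/5):
  M_1 = Pbx/L  [x≤a] = 14·(48/5)·(16/5)/16 = 672/25 kN·m
Load 2 — triangular load w₀=11 kN/m (0→w₀ over full span):
  M_2 = w₀Lx/6 - w₀x³/(6L) = 11·16·(16/5)/6 - 11·(16/5)³/(6·16) = 11264/125 kN·m
Load 3 — uniform load w=7 kN/m over full span:
  M_3 = wx(L-x)/2 = 7·(16/5)·(16-(16/5))/2 = 3584/25 kN·m
Load 4 — applied couple M₀=10 kN·m at a=4 m (b=L-a=12):
  M_4 = M₀x/L  [x≤a] = 10·(16/5)/16 = 2 kN·m
Superposition: M = Σ M_i = 32794/125 kN·m ≈ 262.352000 kN·m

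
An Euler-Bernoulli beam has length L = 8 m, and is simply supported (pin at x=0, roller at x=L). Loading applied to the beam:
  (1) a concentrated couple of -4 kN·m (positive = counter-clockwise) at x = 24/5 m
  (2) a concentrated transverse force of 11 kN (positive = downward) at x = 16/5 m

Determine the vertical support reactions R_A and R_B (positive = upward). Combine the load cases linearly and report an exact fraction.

R_A = 61/10 kN, R_B = 49/10 kN

Load 1 — applied couple M₀=-4 kN·m at a=24/5 m (b=L-a=16/5):
  R_A = M₀/L = (-4)/8 = -1/2 kN
  R_B = -M₀/L = -(-4)/8 = 1/2 kN
Load 2 — point force P=11 kN at a=16/5 m (b=L-a=24/5):
  R_A = Pb/L = 11·(24/5)/8 = 33/5 kN
  R_B = Pa/L = 11·(16/5)/8 = 22/5 kN
Superposition: R_A = 61/10 kN, R_B = 49/10 kN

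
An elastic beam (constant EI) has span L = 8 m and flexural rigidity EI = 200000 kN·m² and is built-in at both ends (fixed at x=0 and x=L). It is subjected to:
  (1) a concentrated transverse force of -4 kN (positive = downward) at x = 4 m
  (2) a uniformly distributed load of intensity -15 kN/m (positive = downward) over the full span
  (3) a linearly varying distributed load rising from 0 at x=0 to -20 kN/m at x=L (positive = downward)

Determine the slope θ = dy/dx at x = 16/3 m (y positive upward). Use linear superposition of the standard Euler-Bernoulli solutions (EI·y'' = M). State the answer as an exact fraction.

Load 1 — point force P=-4 kN at a=4 m (b=L-a=4):
  θ_1 = Pa²(L-x)(2bL-(3b+a)(L-x))/(2L³EI)  [x>a] = (-4)·4²·(8-(16/3))·(2·4·8-(3·4+4)·(8-(16/3)))/(2·8³·200000) = -1/56250 rad
Load 2 — uniform load w=-15 kN/m over full span:
  θ_2 = -wx(L-x)(L-2x)/(12EI) = -(-15)·(16/3)·(8-(16/3))·(8-2·(16/3))/(12·200000) = -4/16875 rad
Load 3 — triangular load w₀=-20 kN/m (0→w₀ over full span):
  θ_3 = -w₀(2x(L-x)(L-2x)(x+2L)+x²(L-x)²)/(120LEI) = -(-20)·(2·(16/3)·(8-(16/3))·(8-2·(16/3))·((16/3)+2·8)+(16/3)²·(8-(16/3))²)/(120·8·200000) = -112/759375 rad
Superposition: θ = Σ θ_i = -611/1518750 rad ≈ -0.000402 rad

θ(16/3) = -611/1518750 rad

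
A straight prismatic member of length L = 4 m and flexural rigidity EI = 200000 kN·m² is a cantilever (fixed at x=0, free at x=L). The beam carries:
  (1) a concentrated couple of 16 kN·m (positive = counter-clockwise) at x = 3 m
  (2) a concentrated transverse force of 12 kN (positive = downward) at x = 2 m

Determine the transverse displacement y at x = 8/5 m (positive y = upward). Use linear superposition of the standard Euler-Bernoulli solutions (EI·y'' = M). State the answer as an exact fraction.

Load 1 — applied couple M₀=16 kN·m at a=3 m (b=L-a=1):
  y_1 = M₀x²/(2EI)  [x≤a] = 16·(8/5)²/(2·200000) = 8/78125 m
Load 2 — point force P=12 kN at a=2 m (b=L-a=2):
  y_2 = -Px²(3a-x)/(6EI)  [x≤a] = -12·(8/5)²·(3·2-(8/5))/(6·200000) = -44/390625 m
Superposition: y = Σ y_i = -4/390625 m ≈ -0.000010 m

y(8/5) = -4/390625 m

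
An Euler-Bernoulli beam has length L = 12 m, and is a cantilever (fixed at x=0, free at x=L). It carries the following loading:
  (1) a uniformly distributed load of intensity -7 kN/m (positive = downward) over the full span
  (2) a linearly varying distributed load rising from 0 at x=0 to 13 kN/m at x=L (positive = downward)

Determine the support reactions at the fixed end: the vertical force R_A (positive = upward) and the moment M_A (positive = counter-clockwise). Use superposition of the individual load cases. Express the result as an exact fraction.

Load 1 — uniform load w=-7 kN/m over full span:
  R_A = wL = (-7)·12 = -84 kN
  M_A = wL²/2 = (-7)·12²/2 = -504 kN·m
Load 2 — triangular load w₀=13 kN/m (0→w₀ over full span):
  R_A = w₀L/2 = 13·12/2 = 78 kN
  M_A = w₀L²/3 = 13·12²/3 = 624 kN·m
Superposition: R_A = -6 kN, M_A = 120 kN·m

R_A = -6 kN, M_A = 120 kN·m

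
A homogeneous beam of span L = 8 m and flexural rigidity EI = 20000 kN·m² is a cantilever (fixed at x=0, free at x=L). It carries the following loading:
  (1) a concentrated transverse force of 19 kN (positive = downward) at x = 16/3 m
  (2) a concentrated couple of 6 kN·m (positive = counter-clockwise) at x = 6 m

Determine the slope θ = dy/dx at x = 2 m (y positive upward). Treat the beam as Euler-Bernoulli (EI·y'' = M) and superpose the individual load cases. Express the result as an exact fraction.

θ(2) = -229/30000 rad

Load 1 — point force P=19 kN at a=16/3 m (b=L-a=8/3):
  θ_1 = -Px(2a-x)/(2EI)  [x≤a] = -19·2·(2·(16/3)-2)/(2·20000) = -247/30000 rad
Load 2 — applied couple M₀=6 kN·m at a=6 m (b=L-a=2):
  θ_2 = M₀x/EI  [x≤a] = 6·2/20000 = 3/5000 rad
Superposition: θ = Σ θ_i = -229/30000 rad ≈ -0.007633 rad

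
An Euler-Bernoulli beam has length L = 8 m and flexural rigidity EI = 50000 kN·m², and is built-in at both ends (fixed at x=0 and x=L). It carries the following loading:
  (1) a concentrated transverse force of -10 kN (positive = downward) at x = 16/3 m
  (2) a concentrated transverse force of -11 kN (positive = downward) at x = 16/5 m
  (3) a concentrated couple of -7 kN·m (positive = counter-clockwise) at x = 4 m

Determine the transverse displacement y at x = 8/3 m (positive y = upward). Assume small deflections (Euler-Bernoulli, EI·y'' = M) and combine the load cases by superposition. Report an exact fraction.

Load 1 — point force P=-10 kN at a=16/3 m (b=L-a=8/3):
  y_1 = -Pb²x²(3aL-(3a+b)x)/(6L³EI)  [x≤a] = -(-10)·(8/3)²·(8/3)²·(3·(16/3)·8-(3·(16/3)+(8/3))·(8/3))/(6·8³·50000) = 352/1366875 m
Load 2 — point force P=-11 kN at a=16/5 m (b=L-a=24/5):
  y_2 = -Pb²x²(3aL-(3a+b)x)/(6L³EI)  [x≤a] = -(-11)·(24/5)²·(8/3)²·(3·(16/5)·8-(3·(16/5)+(24/5))·(8/3))/(6·8³·50000) = 176/390625 m
Load 3 — applied couple M₀=-7 kN·m at a=4 m (b=L-a=4):
  y_3 = (R_Ax³/6 - M_Ax²/2)/EI  [x≤a] with R_A=-21/16, M_A=-7/4 = ((-21/16)·(8/3)³/6 - (-7/4)·(8/3)²/2)/50000 = 7/168750 m
Superposition: y = Σ y_i = 1280699/1708593750 m ≈ 0.000750 m

y(8/3) = 1280699/1708593750 m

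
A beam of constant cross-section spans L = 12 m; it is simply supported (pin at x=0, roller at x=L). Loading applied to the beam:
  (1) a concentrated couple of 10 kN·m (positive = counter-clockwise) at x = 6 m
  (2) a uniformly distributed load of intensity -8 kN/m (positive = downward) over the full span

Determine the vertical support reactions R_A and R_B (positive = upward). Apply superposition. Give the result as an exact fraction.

Load 1 — applied couple M₀=10 kN·m at a=6 m (b=L-a=6):
  R_A = M₀/L = 10/12 = 5/6 kN
  R_B = -M₀/L = -10/12 = -5/6 kN
Load 2 — uniform load w=-8 kN/m over full span:
  R_A = wL/2 = (-8)·12/2 = -48 kN
  R_B = wL/2 = (-8)·12/2 = -48 kN
Superposition: R_A = -283/6 kN, R_B = -293/6 kN

R_A = -283/6 kN, R_B = -293/6 kN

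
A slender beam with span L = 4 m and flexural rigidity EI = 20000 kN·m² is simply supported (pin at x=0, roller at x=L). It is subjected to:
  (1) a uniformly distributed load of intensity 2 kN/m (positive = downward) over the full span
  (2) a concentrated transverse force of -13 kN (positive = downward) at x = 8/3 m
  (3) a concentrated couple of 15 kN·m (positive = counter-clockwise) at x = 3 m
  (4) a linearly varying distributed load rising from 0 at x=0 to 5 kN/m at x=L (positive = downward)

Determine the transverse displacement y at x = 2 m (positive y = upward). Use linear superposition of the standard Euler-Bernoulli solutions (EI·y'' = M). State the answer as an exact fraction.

y(2) = -3721/6480000 m

Load 1 — uniform load w=2 kN/m over full span:
  y_1 = -wx(L³-2Lx²+x³)/(24EI) = -2·2·(4³-2·4·2²+2³)/(24·20000) = -1/3000 m
Load 2 — point force P=-13 kN at a=8/3 m (b=L-a=4/3):
  y_2 = -Pbx(L²-b²-x²)/(6LEI)  [x≤a] = -(-13)·(4/3)·2·(4²-(4/3)²-2²)/(6·4·20000) = 299/405000 m
Load 3 — applied couple M₀=15 kN·m at a=3 m (b=L-a=1):
  y_3 = (M₀x³/(6L)+C₁x)/EI  [x≤a] with C₁=M₀(3b²-L²)/(6L)=-65/8 = (15·2³/(6·4)+(-65/8)·2)/20000 = -9/16000 m
Load 4 — triangular load w₀=5 kN/m (0→w₀ over full span):
  y_4 = -w₀x(7L⁴-10L²x²+3x⁴)/(360LEI) = -5·2·(7·4⁴-10·4²·2²+3·2⁴)/(360·4·20000) = -1/2400 m
Superposition: y = Σ y_i = -3721/6480000 m ≈ -0.000574 m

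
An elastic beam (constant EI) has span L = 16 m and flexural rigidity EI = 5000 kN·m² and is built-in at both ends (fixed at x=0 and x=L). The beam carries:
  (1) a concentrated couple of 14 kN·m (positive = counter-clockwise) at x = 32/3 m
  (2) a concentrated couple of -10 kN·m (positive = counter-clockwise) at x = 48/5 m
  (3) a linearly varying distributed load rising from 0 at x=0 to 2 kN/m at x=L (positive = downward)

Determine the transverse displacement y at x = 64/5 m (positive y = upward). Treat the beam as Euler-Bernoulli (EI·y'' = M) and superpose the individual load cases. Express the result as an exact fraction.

y(64/5) = -1509856/87890625 m

Load 1 — applied couple M₀=14 kN·m at a=32/3 m (b=L-a=16/3):
  y_1 = (R_Ax³/6 - M_Ax²/2 - M₀(x-a)²/2)/EI  [x>a] with R_A=7/6, M_A=14/3 = ((7/6)·(64/5)³/6 - (14/3)·(64/5)²/2 - 14·((64/5)-(32/3))²/2)/5000 = -896/703125 m
Load 2 — applied couple M₀=-10 kN·m at a=48/5 m (b=L-a=32/5):
  y_2 = (R_Ax³/6 - M_Ax²/2 - M₀(x-a)²/2)/EI  [x>a] with R_A=-9/10, M_A=-16/5 = ((-9/10)·(64/5)³/6 - (-16/5)·(64/5)²/2 - (-10)·((64/5)-(48/5))²/2)/5000 = -96/390625 m
Load 3 — triangular load w₀=2 kN/m (0→w₀ over full span):
  y_3 = -w₀x²(L-x)²(x+2L)/(120LEI) = -2·(64/5)²·(16-(64/5))²·((64/5)+2·16)/(120·16·5000) = -458752/29296875 m
Superposition: y = Σ y_i = -1509856/87890625 m ≈ -0.017179 m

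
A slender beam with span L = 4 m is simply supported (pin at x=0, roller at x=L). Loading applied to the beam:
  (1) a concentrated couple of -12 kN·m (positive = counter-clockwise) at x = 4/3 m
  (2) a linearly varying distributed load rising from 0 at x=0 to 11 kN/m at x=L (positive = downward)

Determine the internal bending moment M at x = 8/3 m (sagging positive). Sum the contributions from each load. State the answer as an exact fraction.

M(8/3) = 1204/81 kN·m

Load 1 — applied couple M₀=-12 kN·m at a=4/3 m (b=L-a=8/3):
  M_1 = M₀x/L - M₀  [x>a] = (-12)·(8/3)/4 - (-12) = 4 kN·m
Load 2 — triangular load w₀=11 kN/m (0→w₀ over full span):
  M_2 = w₀Lx/6 - w₀x³/(6L) = 11·4·(8/3)/6 - 11·(8/3)³/(6·4) = 880/81 kN·m
Superposition: M = Σ M_i = 1204/81 kN·m ≈ 14.864198 kN·m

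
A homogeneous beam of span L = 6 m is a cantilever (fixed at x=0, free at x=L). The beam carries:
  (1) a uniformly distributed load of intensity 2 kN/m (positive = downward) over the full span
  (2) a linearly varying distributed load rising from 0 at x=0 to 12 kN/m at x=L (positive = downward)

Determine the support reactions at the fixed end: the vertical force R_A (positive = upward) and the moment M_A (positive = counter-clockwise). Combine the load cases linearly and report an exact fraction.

Load 1 — uniform load w=2 kN/m over full span:
  R_A = wL = 2·6 = 12 kN
  M_A = wL²/2 = 2·6²/2 = 36 kN·m
Load 2 — triangular load w₀=12 kN/m (0→w₀ over full span):
  R_A = w₀L/2 = 12·6/2 = 36 kN
  M_A = w₀L²/3 = 12·6²/3 = 144 kN·m
Superposition: R_A = 48 kN, M_A = 180 kN·m

R_A = 48 kN, M_A = 180 kN·m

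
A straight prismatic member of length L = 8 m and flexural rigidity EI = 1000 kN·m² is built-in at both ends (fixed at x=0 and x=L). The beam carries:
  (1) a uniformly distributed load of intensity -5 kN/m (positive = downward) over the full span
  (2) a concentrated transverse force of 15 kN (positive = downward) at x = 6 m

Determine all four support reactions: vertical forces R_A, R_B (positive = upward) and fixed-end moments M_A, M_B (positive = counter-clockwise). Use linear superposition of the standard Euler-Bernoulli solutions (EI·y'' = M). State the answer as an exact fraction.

R_A = -565/32 kN, M_A = -505/24 kN·m, R_B = -235/32 kN, M_B = 235/24 kN·m

Load 1 — uniform load w=-5 kN/m over full span:
  R_A = wL/2 = (-5)·8/2 = -20 kN
  M_A = wL²/12 = (-5)·8²/12 = -80/3 kN·m
  R_B = wL/2 = (-5)·8/2 = -20 kN
  M_B = -wL²/12 = -(-5)·8²/12 = 80/3 kN·m
Load 2 — point force P=15 kN at a=6 m (b=L-a=2):
  R_A = Pb²(3a+b)/L³ = 15·2²·(3·6+2)/8³ = 75/32 kN
  M_A = Pab²/L² = 15·6·2²/8² = 45/8 kN·m
  R_B = Pa²(a+3b)/L³ = 15·6²·(6+3·2)/8³ = 405/32 kN
  M_B = -Pa²b/L² = -15·6²·2/8² = -135/8 kN·m
Superposition: R_A = -565/32 kN, M_A = -505/24 kN·m, R_B = -235/32 kN, M_B = 235/24 kN·m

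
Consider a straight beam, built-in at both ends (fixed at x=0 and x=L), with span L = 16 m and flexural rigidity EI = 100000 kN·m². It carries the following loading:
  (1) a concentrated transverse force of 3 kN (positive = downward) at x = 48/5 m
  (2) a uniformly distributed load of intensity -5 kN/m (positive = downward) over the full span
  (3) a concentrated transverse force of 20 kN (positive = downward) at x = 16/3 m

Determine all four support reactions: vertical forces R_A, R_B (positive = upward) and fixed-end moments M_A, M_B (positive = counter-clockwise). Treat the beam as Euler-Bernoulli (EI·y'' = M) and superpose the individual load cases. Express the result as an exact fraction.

R_A = -81436/3375 kN, M_A = -184448/3375 kN·m, R_B = -110939/3375 kN, M_B = 256672/3375 kN·m

Load 1 — point force P=3 kN at a=48/5 m (b=L-a=32/5):
  R_A = Pb²(3a+b)/L³ = 3·(32/5)²·(3·(48/5)+(32/5))/16³ = 132/125 kN
  M_A = Pab²/L² = 3·(48/5)·(32/5)²/16² = 576/125 kN·m
  R_B = Pa²(a+3b)/L³ = 3·(48/5)²·((48/5)+3·(32/5))/16³ = 243/125 kN
  M_B = -Pa²b/L² = -3·(48/5)²·(32/5)/16² = -864/125 kN·m
Load 2 — uniform load w=-5 kN/m over full span:
  R_A = wL/2 = (-5)·16/2 = -40 kN
  M_A = wL²/12 = (-5)·16²/12 = -320/3 kN·m
  R_B = wL/2 = (-5)·16/2 = -40 kN
  M_B = -wL²/12 = -(-5)·16²/12 = 320/3 kN·m
Load 3 — point force P=20 kN at a=16/3 m (b=L-a=32/3):
  R_A = Pb²(3a+b)/L³ = 20·(32/3)²·(3·(16/3)+(32/3))/16³ = 400/27 kN
  M_A = Pab²/L² = 20·(16/3)·(32/3)²/16² = 1280/27 kN·m
  R_B = Pa²(a+3b)/L³ = 20·(16/3)²·((16/3)+3·(32/3))/16³ = 140/27 kN
  M_B = -Pa²b/L² = -20·(16/3)²·(32/3)/16² = -640/27 kN·m
Superposition: R_A = -81436/3375 kN, M_A = -184448/3375 kN·m, R_B = -110939/3375 kN, M_B = 256672/3375 kN·m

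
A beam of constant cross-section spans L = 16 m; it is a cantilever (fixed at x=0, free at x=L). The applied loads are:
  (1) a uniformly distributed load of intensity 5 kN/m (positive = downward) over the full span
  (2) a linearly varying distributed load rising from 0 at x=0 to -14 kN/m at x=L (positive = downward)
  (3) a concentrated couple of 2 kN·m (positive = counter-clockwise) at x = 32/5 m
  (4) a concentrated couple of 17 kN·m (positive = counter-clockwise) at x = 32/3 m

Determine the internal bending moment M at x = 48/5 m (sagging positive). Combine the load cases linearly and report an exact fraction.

Load 1 — uniform load w=5 kN/m over full span:
  M_1 = -w(L-x)²/2 = -5·(16-(48/5))²/2 = -512/5 kN·m
Load 2 — triangular load w₀=-14 kN/m (0→w₀ over full span):
  M_2 = w₀Lx/2 - w₀L²/3 - w₀x³/(6L) = (-14)·16·(48/5)/2 - (-14)·16²/3 - (-14)·(48/5)³/(6·16) = 93184/375 kN·m
Load 3 — applied couple M₀=2 kN·m at a=32/5 m (b=L-a=48/5):
  M_3 = 0  [x>a] = 0 kN·m
Load 4 — applied couple M₀=17 kN·m at a=32/3 m (b=L-a=16/3):
  M_4 = M₀  [x≤a] = 17 = 17 kN·m
Superposition: M = Σ M_i = 61159/375 kN·m ≈ 163.090667 kN·m

M(48/5) = 61159/375 kN·m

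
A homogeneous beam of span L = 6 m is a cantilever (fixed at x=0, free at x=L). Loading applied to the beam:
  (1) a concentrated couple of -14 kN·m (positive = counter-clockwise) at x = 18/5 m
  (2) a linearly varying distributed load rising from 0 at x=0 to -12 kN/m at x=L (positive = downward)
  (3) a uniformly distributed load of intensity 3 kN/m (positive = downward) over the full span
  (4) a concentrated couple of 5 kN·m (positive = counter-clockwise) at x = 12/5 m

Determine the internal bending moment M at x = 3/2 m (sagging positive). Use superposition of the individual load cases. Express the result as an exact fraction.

M(3/2) = 207/4 kN·m

Load 1 — applied couple M₀=-14 kN·m at a=18/5 m (b=L-a=12/5):
  M_1 = M₀  [x≤a] = (-14) = -14 kN·m
Load 2 — triangular load w₀=-12 kN/m (0→w₀ over full span):
  M_2 = w₀Lx/2 - w₀L²/3 - w₀x³/(6L) = (-12)·6·(3/2)/2 - (-12)·6²/3 - (-12)·(3/2)³/(6·6) = 729/8 kN·m
Load 3 — uniform load w=3 kN/m over full span:
  M_3 = -w(L-x)²/2 = -3·(6-(3/2))²/2 = -243/8 kN·m
Load 4 — applied couple M₀=5 kN·m at a=12/5 m (b=L-a=18/5):
  M_4 = M₀  [x≤a] = 5 = 5 kN·m
Superposition: M = Σ M_i = 207/4 kN·m ≈ 51.750000 kN·m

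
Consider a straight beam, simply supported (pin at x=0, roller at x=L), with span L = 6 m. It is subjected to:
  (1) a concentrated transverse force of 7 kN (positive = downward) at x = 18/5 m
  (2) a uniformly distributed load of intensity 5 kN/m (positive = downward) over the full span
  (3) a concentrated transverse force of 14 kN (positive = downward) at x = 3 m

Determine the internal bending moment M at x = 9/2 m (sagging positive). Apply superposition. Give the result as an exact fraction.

M(9/2) = 1347/40 kN·m

Load 1 — point force P=7 kN at a=18/5 m (b=L-a=12/5):
  M_1 = Pa(L-x)/L  [x>a] = 7·(18/5)·(6-(9/2))/6 = 63/10 kN·m
Load 2 — uniform load w=5 kN/m over full span:
  M_2 = wx(L-x)/2 = 5·(9/2)·(6-(9/2))/2 = 135/8 kN·m
Load 3 — point force P=14 kN at a=3 m (b=L-a=3):
  M_3 = Pa(L-x)/L  [x>a] = 14·3·(6-(9/2))/6 = 21/2 kN·m
Superposition: M = Σ M_i = 1347/40 kN·m ≈ 33.675000 kN·m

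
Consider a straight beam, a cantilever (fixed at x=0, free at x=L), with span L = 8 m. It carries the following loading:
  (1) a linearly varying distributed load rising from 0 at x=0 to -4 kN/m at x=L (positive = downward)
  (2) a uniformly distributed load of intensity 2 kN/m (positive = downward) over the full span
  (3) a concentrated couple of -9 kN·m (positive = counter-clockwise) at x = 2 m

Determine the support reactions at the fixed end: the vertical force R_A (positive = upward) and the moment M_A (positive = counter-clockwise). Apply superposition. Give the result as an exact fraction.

R_A = 0 kN, M_A = -37/3 kN·m

Load 1 — triangular load w₀=-4 kN/m (0→w₀ over full span):
  R_A = w₀L/2 = (-4)·8/2 = -16 kN
  M_A = w₀L²/3 = (-4)·8²/3 = -256/3 kN·m
Load 2 — uniform load w=2 kN/m over full span:
  R_A = wL = 2·8 = 16 kN
  M_A = wL²/2 = 2·8²/2 = 64 kN·m
Load 3 — applied couple M₀=-9 kN·m at a=2 m (b=L-a=6):
  R_A = 0 kN
  M_A = -M₀ = -(-9) = 9 kN·m
Superposition: R_A = 0 kN, M_A = -37/3 kN·m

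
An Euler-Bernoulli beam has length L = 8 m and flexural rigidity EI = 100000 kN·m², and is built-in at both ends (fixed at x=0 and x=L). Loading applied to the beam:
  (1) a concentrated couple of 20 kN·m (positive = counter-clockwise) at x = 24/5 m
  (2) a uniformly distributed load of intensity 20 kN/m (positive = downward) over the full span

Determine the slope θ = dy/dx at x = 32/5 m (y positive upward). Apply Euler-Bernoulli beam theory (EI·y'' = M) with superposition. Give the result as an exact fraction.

θ(32/5) = 323/390625 rad

Load 1 — applied couple M₀=20 kN·m at a=24/5 m (b=L-a=16/5):
  θ_1 = (R_Ax²/2 - M_Ax - M₀(x-a))/EI  [x>a] with R_A=18/5, M_A=32/5 = ((18/5)·(32/5)²/2 - (32/5)·(32/5) - 20·((32/5)-(24/5)))/100000 = 3/390625 rad
Load 2 — uniform load w=20 kN/m over full span:
  θ_2 = -wx(L-x)(L-2x)/(12EI) = -20·(32/5)·(8-(32/5))·(8-2·(32/5))/(12·100000) = 64/78125 rad
Superposition: θ = Σ θ_i = 323/390625 rad ≈ 0.000827 rad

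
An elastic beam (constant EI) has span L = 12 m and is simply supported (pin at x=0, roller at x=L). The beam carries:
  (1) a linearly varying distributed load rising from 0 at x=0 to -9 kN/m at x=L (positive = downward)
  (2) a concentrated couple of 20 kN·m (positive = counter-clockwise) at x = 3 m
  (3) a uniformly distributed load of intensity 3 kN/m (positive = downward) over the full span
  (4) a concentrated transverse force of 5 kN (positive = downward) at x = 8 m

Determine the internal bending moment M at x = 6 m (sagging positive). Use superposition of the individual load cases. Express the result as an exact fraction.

M(6) = -27 kN·m

Load 1 — triangular load w₀=-9 kN/m (0→w₀ over full span):
  M_1 = w₀Lx/6 - w₀x³/(6L) = (-9)·12·6/6 - (-9)·6³/(6·12) = -81 kN·m
Load 2 — applied couple M₀=20 kN·m at a=3 m (b=L-a=9):
  M_2 = M₀x/L - M₀  [x>a] = 20·6/12 - 20 = -10 kN·m
Load 3 — uniform load w=3 kN/m over full span:
  M_3 = wx(L-x)/2 = 3·6·(12-6)/2 = 54 kN·m
Load 4 — point force P=5 kN at a=8 m (b=L-a=4):
  M_4 = Pbx/L  [x≤a] = 5·4·6/12 = 10 kN·m
Superposition: M = Σ M_i = -27 kN·m ≈ -27.000000 kN·m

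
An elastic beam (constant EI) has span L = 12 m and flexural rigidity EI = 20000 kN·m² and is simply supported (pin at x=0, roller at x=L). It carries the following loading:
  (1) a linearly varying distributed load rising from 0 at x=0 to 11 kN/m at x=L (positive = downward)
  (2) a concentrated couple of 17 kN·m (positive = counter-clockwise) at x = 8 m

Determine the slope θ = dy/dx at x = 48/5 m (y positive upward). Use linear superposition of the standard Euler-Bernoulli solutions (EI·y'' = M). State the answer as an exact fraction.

θ(48/5) = 157111/9375000 rad

Load 1 — triangular load w₀=11 kN/m (0→w₀ over full span):
  θ_1 = -w₀(7L⁴-30L²x²+15x⁴)/(360LEI) = -11·(7·12⁴-30·12²·(48/5)²+15·(48/5)⁴)/(360·12·20000) = 24981/1562500 rad
Load 2 — applied couple M₀=17 kN·m at a=8 m (b=L-a=4):
  θ_2 = (M₀x²/(2L)-M₀(x-a)+C₁)/EI  [x>a] with C₁=M₀(3b²-L²)/(6L)=-68/3 = (17·(48/5)²/(2·12)-17·((48/5)-8)+(-68/3))/20000 = 289/375000 rad
Superposition: θ = Σ θ_i = 157111/9375000 rad ≈ 0.016759 rad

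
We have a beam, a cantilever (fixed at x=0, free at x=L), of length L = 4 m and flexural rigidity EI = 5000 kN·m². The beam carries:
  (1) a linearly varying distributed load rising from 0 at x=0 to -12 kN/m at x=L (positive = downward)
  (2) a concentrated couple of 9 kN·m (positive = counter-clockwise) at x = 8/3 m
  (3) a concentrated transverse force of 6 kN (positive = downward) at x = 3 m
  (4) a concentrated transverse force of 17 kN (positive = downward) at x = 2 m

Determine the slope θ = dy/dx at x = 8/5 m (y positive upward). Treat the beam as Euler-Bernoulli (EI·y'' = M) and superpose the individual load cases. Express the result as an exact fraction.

Load 1 — triangular load w₀=-12 kN/m (0→w₀ over full span):
  θ_1 = (w₀Lx²/4-w₀L²x/3-w₀x⁴/(24L))/EI = ((-12)·4·(8/5)²/4-(-12)·4²·(8/5)/3-(-12)·(8/5)⁴/(24·4))/5000 = 5664/390625 rad
Load 2 — applied couple M₀=9 kN·m at a=8/3 m (b=L-a=4/3):
  θ_2 = M₀x/EI  [x≤a] = 9·(8/5)/5000 = 9/3125 rad
Load 3 — point force P=6 kN at a=3 m (b=L-a=1):
  θ_3 = -Px(2a-x)/(2EI)  [x≤a] = -6·(8/5)·(2·3-(8/5))/(2·5000) = -66/15625 rad
Load 4 — point force P=17 kN at a=2 m (b=L-a=2):
  θ_4 = -Px(2a-x)/(2EI)  [x≤a] = -17·(8/5)·(2·2-(8/5))/(2·5000) = -102/15625 rad
Superposition: θ = Σ θ_i = 2589/390625 rad ≈ 0.006628 rad

θ(8/5) = 2589/390625 rad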